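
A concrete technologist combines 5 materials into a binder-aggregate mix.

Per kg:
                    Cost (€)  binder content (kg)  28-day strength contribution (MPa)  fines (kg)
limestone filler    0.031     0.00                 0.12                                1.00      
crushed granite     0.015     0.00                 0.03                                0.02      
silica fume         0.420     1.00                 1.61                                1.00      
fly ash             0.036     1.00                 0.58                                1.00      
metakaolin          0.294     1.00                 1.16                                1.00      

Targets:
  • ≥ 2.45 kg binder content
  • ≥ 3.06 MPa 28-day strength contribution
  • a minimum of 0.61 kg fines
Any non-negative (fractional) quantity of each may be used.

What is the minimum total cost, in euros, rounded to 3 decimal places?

Treat it as an LP. Let x1 = kg of limestone filler, x2 = kg of crushed granite, x3 = kg of silica fume, x4 = kg of fly ash, x5 = kg of metakaolin.
min 0.031x1 + 0.015x2 + 0.42x3 + 0.036x4 + 0.294x5 subject to:
  1x3 + 1x4 + 1x5 ≥ 2.45   (binder content)
  0.12x1 + 0.03x2 + 1.61x3 + 0.58x4 + 1.16x5 ≥ 3.06   (28-day strength contribution)
  1x1 + 0.02x2 + 1x3 + 1x4 + 1x5 ≥ 0.61   (fines)
  x1, x2, x3, x4, x5 ≥ 0.
The optimal basis is {fly ash}; limestone filler, crushed granite, silica fume, metakaolin drop out. Binding constraint: 28-day strength contribution.
That vertex is x4 = 5.276.
Objective = 0.036·5.276 = 0.18994.

€0.190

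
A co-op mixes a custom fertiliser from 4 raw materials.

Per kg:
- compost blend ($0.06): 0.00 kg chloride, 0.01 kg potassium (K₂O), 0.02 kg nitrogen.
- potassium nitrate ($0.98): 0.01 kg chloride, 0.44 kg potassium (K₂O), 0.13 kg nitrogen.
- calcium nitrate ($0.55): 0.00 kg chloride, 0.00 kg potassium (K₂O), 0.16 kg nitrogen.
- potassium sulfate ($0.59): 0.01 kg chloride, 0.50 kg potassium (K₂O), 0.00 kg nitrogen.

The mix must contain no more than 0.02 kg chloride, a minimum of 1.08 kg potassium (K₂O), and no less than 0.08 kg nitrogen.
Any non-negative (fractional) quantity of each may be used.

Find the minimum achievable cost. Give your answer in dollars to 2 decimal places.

Let x1 = kg of compost blend, x2 = kg of potassium nitrate, x3 = kg of calcium nitrate, x4 = kg of potassium sulfate.
Minimize 0.06x1 + 0.98x2 + 0.55x3 + 0.59x4 with:
  0.01x2 + 0.01x4 ≤ 0.02   (chloride)
  0.01x1 + 0.44x2 + 0.5x4 ≥ 1.08   (potassium (K₂O))
  0.02x1 + 0.13x2 + 0.16x3 ≥ 0.08   (nitrogen)
  x1, x2, x3, x4 ≥ 0.
The optimal basis is {compost blend, potassium sulfate}; potassium nitrate, calcium nitrate drop out. Binding constraints: chloride and potassium (K₂O).
Optimal quantities: compost blend = 8 kg, potassium sulfate = 2 kg.
Total cost: 0.06·8 + 0.59·2 = 1.6600.

$1.66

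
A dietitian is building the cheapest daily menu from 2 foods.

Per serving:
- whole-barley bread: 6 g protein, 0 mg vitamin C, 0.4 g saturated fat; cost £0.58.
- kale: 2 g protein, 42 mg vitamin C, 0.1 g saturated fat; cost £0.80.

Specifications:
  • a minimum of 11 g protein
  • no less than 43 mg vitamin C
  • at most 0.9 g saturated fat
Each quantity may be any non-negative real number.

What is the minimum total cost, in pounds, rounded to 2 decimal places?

£1.68

Let x1 = servings of whole-barley bread, x2 = servings of kale.
Minimize 0.58x1 + 0.8x2 s.t.:
  6x1 + 2x2 ≥ 11   (protein)
  42x2 ≥ 43   (vitamin C)
  0.4x1 + 0.1x2 ≤ 0.9   (saturated fat)
  x1, x2 ≥ 0.
Both inputs are positive at the optimum. Binding constraints: protein and vitamin C.
Solving gives x1 = 1.492, x2 = 1.024.
Objective = 0.58·1.492 + 0.8·1.024 = 1.6846.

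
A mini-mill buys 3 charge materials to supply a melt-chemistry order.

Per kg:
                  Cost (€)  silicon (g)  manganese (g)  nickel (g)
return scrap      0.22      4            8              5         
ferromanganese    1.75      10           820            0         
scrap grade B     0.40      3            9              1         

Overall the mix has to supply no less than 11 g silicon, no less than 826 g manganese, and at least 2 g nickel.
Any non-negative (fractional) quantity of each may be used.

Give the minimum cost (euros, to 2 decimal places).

Let x1 = kg of return scrap, x2 = kg of ferromanganese, x3 = kg of scrap grade B.
Minimize 0.22x1 + 1.75x2 + 0.4x3 with:
  4x1 + 10x2 + 3x3 ≥ 11   (silicon)
  8x1 + 820x2 + 9x3 ≥ 826   (manganese)
  5x1 + 1x3 ≥ 2   (nickel)
  x1, x2, x3 ≥ 0.
The cheapest feasible vertex uses only return scrap, ferromanganese; scrap grade B is not used. The manganese and nickel requirements are met with equality.
That vertex is x1 = 0.4, x2 = 1.003.
Hence cost = 0.22·0.4 + 1.75·1.003 = €1.8433.

€1.84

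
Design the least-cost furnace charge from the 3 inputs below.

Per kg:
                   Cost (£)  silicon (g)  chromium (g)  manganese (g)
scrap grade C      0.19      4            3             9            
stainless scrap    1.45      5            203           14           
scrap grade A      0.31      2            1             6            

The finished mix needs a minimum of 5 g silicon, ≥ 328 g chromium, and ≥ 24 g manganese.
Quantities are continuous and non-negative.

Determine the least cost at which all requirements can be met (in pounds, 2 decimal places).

Set it up as a linear program. Let x1 = kg of scrap grade C, x2 = kg of stainless scrap, x3 = kg of scrap grade A.
Minimise 0.19x1 + 1.45x2 + 0.31x3 s.t.:
  4x1 + 5x2 + 2x3 ≥ 5   (silicon)
  3x1 + 203x2 + 1x3 ≥ 328   (chromium)
  9x1 + 14x2 + 6x3 ≥ 24   (manganese)
  x1, x2, x3 ≥ 0.
At the optimum only scrap grade C, stainless scrap are positive (scrap grade A = 0). There the chromium and manganese constraints are tight.
Optimal quantities: scrap grade C = 0.1569 kg, stainless scrap = 1.613 kg.
Hence cost = 0.19·0.1569 + 1.45·1.613 = £2.3687.

£2.37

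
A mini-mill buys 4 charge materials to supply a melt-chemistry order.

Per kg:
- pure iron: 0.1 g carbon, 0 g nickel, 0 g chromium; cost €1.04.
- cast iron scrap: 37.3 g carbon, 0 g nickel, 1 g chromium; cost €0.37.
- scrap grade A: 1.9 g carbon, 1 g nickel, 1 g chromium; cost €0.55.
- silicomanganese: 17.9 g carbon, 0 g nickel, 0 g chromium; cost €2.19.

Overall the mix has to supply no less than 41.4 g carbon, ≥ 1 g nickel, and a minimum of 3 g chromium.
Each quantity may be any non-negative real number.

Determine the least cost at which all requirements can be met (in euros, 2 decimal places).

This is a linear program. Let x1 = kg of pure iron, x2 = kg of cast iron scrap, x3 = kg of scrap grade A, x4 = kg of silicomanganese.
Minimise 1.04x1 + 0.37x2 + 0.55x3 + 2.19x4 with:
  0.1x1 + 37.3x2 + 1.9x3 + 17.9x4 ≥ 41.4   (carbon)
  1x3 ≥ 1   (nickel)
  1x2 + 1x3 ≥ 3   (chromium)
  x1, x2, x3, x4 ≥ 0.
The cheapest feasible vertex uses only cast iron scrap, scrap grade A; pure iron, silicomanganese are not used. There the nickel and chromium constraints are tight.
Optimal quantities: cast iron scrap = 2 kg, scrap grade A = 1 kg.
Objective = 0.37·2 + 0.55·1 = 1.2900.

€1.29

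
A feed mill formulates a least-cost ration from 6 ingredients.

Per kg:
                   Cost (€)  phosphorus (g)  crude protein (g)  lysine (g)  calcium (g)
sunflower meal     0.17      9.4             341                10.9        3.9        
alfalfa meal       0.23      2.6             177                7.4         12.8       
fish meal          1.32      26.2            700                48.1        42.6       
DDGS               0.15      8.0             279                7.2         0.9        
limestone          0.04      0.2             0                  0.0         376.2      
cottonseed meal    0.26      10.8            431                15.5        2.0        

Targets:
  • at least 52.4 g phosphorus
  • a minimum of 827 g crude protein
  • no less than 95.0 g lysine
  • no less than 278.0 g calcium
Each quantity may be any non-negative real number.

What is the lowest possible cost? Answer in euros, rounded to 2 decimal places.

€1.51

Set it up as a linear program. Let x1 = kg of sunflower meal, x2 = kg of alfalfa meal, x3 = kg of fish meal, x4 = kg of DDGS, x5 = kg of limestone, x6 = kg of cottonseed meal.
min 0.17x1 + 0.23x2 + 1.32x3 + 0.15x4 + 0.04x5 + 0.26x6 s.t.:
  9.4x1 + 2.6x2 + 26.2x3 + 8x4 + 0.2x5 + 10.8x6 ≥ 52.4   (phosphorus)
  341x1 + 177x2 + 700x3 + 279x4 + 431x6 ≥ 827   (crude protein)
  10.9x1 + 7.4x2 + 48.1x3 + 7.2x4 + 15.5x6 ≥ 95   (lysine)
  3.9x1 + 12.8x2 + 42.6x3 + 0.9x4 + 376.2x5 + 2x6 ≥ 278   (calcium)
  x1, x2, x3, x4, x5, x6 ≥ 0.
The cheapest feasible vertex uses only sunflower meal, limestone; alfalfa meal, fish meal, DDGS, cottonseed meal are not used. Binding constraints: lysine and calcium.
Solving gives x1 = 8.716, x5 = 0.6486.
Objective = 0.17·8.716 + 0.04·0.6486 = 1.5077.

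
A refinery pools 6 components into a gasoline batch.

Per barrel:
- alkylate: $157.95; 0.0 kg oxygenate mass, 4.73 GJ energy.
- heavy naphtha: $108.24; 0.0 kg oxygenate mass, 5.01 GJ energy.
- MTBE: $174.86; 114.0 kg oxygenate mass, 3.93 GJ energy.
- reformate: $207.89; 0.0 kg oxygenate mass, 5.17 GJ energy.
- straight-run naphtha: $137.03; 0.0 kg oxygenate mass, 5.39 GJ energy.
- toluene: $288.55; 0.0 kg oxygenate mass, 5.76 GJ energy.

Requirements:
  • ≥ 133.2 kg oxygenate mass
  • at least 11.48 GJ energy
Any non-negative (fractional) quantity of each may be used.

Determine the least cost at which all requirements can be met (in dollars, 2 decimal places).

$353.13

Treat it as an LP. Let x1 = barrels of alkylate, x2 = barrels of heavy naphtha, x3 = barrels of MTBE, x4 = barrels of reformate, x5 = barrels of straight-run naphtha, x6 = barrels of toluene.
Minimise 157.95x1 + 108.24x2 + 174.86x3 + 207.89x4 + 137.03x5 + 288.55x6 subject to:
  114x3 ≥ 133.2   (oxygenate mass)
  4.73x1 + 5.01x2 + 3.93x3 + 5.17x4 + 5.39x5 + 5.76x6 ≥ 11.48   (energy)
  x1, x2, x3, x4, x5, x6 ≥ 0.
The minimum-cost mix takes nothing from alkylate, reformate, straight-run naphtha, toluene — only heavy naphtha, MTBE. Binding constraints: oxygenate mass and energy.
Optimal quantities: heavy naphtha = 1.3749 barrels, MTBE = 1.1684 barrels.
Total cost: 108.24·1.3749 + 174.86·1.1684 = 353.1256.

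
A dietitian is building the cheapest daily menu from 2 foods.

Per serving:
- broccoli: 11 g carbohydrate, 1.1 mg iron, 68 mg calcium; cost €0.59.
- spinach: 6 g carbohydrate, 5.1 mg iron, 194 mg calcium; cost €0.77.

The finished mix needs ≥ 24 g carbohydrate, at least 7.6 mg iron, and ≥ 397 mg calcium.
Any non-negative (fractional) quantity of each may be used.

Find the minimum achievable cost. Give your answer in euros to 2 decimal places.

€2.00

Let x1 = servings of broccoli, x2 = servings of spinach.
Minimize 0.59x1 + 0.77x2 s.t.:
  11x1 + 6x2 ≥ 24   (carbohydrate)
  1.1x1 + 5.1x2 ≥ 7.6   (iron)
  68x1 + 194x2 ≥ 397   (calcium)
  x1, x2 ≥ 0.
Both inputs are positive at the optimum. Binding constraints: carbohydrate and calcium.
Solving gives x1 = 1.317, x2 = 1.585.
Hence cost = 0.59·1.317 + 0.77·1.585 = €1.9975.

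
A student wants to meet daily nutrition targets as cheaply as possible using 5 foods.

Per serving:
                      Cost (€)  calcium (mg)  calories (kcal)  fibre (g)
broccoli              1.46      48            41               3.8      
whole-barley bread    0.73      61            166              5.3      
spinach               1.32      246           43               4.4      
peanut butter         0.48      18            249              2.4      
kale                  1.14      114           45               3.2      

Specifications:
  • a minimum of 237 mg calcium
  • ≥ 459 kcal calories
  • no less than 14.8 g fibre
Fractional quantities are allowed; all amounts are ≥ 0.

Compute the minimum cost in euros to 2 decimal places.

€2.31

This is a linear program. Let x1 = servings of broccoli, x2 = servings of whole-barley bread, x3 = servings of spinach, x4 = servings of peanut butter, x5 = servings of kale.
min 1.46x1 + 0.73x2 + 1.32x3 + 0.48x4 + 1.14x5 s.t.:
  48x1 + 61x2 + 246x3 + 18x4 + 114x5 ≥ 237   (calcium)
  41x1 + 166x2 + 43x3 + 249x4 + 45x5 ≥ 459   (calories)
  3.8x1 + 5.3x2 + 4.4x3 + 2.4x4 + 3.2x5 ≥ 14.8   (fibre)
  x1, x2, x3, x4, x5 ≥ 0.
The cheapest feasible vertex uses only whole-barley bread, spinach, peanut butter; broccoli, kale are not used. The calcium, calories, fibre requirements are met with equality.
Optimal quantities: whole-barley bread = 2.428 servings, spinach = 0.3493 servings, peanut butter = 0.1644 servings.
Total cost: 0.73·2.428 + 1.32·0.3493 + 0.48·0.1644 = 2.3124.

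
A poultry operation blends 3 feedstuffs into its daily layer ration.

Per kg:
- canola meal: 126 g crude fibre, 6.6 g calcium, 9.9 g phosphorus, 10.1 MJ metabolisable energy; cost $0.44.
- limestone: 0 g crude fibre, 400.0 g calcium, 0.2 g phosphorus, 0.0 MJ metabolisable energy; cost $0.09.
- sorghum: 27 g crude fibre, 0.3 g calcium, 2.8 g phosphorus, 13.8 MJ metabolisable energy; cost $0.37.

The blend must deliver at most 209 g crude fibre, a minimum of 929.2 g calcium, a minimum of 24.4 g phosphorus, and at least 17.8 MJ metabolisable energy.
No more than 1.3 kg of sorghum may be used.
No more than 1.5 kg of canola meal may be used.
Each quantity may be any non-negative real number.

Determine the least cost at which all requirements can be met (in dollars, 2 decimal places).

This is a linear program. Let x1 = kg of canola meal, x2 = kg of limestone, x3 = kg of sorghum.
Minimize 0.44x1 + 0.09x2 + 0.37x3 subject to:
  126x1 + 27x3 ≤ 209   (crude fibre)
  6.6x1 + 400x2 + 0.3x3 ≥ 929.2   (calcium)
  9.9x1 + 0.2x2 + 2.8x3 ≥ 24.4   (phosphorus)
  10.1x1 + 13.8x3 ≥ 17.8   (metabolisable energy)
  x3 ≤ 1.3
  x1 ≤ 1.5
  x1, x2, x3 ≥ 0.
All 3 inputs are positive at the optimum. There the crude fibre, phosphorus, the sorghum cap constraints are tight.
That vertex is x1 = 1.38, x2 = 35.48, x3 = 1.3.
Total cost: 0.44·1.38 + 0.09·35.48 + 0.37·1.3 = 4.2814.

$4.28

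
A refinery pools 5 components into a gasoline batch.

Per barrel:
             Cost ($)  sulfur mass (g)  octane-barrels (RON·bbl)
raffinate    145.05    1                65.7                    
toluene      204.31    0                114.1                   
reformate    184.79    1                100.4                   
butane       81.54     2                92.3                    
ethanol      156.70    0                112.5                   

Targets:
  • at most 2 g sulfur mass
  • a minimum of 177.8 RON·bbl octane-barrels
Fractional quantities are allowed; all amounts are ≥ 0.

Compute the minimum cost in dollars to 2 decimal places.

$200.63

Let x1 = barrels of raffinate, x2 = barrels of toluene, x3 = barrels of reformate, x4 = barrels of butane, x5 = barrels of ethanol.
Minimise 145.05x1 + 204.31x2 + 184.79x3 + 81.54x4 + 156.7x5 subject to:
  1x1 + 1x3 + 2x4 ≤ 2   (sulfur mass)
  65.7x1 + 114.1x2 + 100.4x3 + 92.3x4 + 112.5x5 ≥ 177.8   (octane-barrels)
  x1, x2, x3, x4, x5 ≥ 0.
The cheapest feasible vertex uses only butane, ethanol; raffinate, toluene, reformate are not used. There the sulfur mass and octane-barrels constraints are tight.
Optimal quantities: butane = 1 barrel, ethanol = 0.76 barrels.
Total cost: 81.54·1 + 156.7·0.76 = 200.6320.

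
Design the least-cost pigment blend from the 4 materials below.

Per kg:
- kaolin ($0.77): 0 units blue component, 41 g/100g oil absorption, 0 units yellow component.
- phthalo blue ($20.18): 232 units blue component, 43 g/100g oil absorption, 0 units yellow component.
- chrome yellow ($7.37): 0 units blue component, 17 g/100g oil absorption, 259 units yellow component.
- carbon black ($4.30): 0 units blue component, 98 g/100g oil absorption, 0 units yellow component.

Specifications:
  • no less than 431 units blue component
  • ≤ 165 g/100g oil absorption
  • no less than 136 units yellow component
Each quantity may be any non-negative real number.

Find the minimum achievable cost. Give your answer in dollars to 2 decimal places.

Set it up as a linear program. Let x1 = kg of kaolin, x2 = kg of phthalo blue, x3 = kg of chrome yellow, x4 = kg of carbon black.
min 0.77x1 + 20.18x2 + 7.37x3 + 4.3x4 s.t.:
  232x2 ≥ 431   (blue component)
  41x1 + 43x2 + 17x3 + 98x4 ≤ 165   (oil absorption)
  259x3 ≥ 136   (yellow component)
  x1, x2, x3, x4 ≥ 0.
At the optimum only phthalo blue, chrome yellow are positive (kaolin, carbon black = 0). There the blue component and yellow component constraints are tight.
So phthalo blue = 1.858 kg, chrome yellow = 0.5251 kg.
Objective = 20.18·1.858 + 7.37·0.5251 = 41.3644.

$41.36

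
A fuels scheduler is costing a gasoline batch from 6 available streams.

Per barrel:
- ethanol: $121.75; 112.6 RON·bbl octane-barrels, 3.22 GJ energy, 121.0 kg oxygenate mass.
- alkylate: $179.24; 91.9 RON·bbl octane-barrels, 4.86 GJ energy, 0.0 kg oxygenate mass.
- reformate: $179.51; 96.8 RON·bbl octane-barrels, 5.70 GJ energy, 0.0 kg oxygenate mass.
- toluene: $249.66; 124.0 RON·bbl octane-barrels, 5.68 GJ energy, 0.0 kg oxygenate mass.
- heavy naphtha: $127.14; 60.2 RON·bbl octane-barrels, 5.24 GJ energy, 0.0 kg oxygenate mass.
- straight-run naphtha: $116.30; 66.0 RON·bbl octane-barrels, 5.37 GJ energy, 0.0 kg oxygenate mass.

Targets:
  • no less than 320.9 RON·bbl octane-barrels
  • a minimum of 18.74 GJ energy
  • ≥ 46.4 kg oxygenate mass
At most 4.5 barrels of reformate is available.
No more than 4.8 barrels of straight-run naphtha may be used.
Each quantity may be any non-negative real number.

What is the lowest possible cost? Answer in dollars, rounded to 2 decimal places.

Let x1 = barrels of ethanol, x2 = barrels of alkylate, x3 = barrels of reformate, x4 = barrels of toluene, x5 = barrels of heavy naphtha, x6 = barrels of straight-run naphtha.
min 121.75x1 + 179.24x2 + 179.51x3 + 249.66x4 + 127.14x5 + 116.3x6 subject to:
  112.6x1 + 91.9x2 + 96.8x3 + 124x4 + 60.2x5 + 66x6 ≥ 320.9   (octane-barrels)
  3.22x1 + 4.86x2 + 5.7x3 + 5.68x4 + 5.24x5 + 5.37x6 ≥ 18.74   (energy)
  121x1 ≥ 46.4   (oxygenate mass)
  x3 ≤ 4.5
  x6 ≤ 4.8
  x1, x2, x3, x4, x5, x6 ≥ 0.
At the optimum only ethanol, straight-run naphtha are positive (alkylate, reformate, toluene, heavy naphtha = 0). There the octane-barrels and energy constraints are tight.
Optimal quantities: ethanol = 1.2403 barrels, straight-run naphtha = 2.746 barrels.
Objective = 121.75·1.2403 + 116.3·2.746 = 470.3663.

$470.37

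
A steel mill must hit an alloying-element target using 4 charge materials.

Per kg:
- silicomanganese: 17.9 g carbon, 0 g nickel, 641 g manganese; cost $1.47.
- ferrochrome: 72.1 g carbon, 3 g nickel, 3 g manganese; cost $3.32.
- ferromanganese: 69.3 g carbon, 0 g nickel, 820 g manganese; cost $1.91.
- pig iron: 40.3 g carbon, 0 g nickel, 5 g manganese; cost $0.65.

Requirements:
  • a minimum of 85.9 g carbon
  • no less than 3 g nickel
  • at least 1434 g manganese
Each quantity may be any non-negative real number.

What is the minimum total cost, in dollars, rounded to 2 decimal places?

Let x1 = kg of silicomanganese, x2 = kg of ferrochrome, x3 = kg of ferromanganese, x4 = kg of pig iron.
Minimise 1.47x1 + 3.32x2 + 1.91x3 + 0.65x4 with:
  17.9x1 + 72.1x2 + 69.3x3 + 40.3x4 ≥ 85.9   (carbon)
  3x2 ≥ 3   (nickel)
  641x1 + 3x2 + 820x3 + 5x4 ≥ 1434   (manganese)
  x1, x2, x3, x4 ≥ 0.
The optimal basis is {silicomanganese, ferrochrome}; ferromanganese, pig iron drop out. Binding constraints: nickel and manganese.
Solving gives x1 = 2.232, x2 = 1.
Total cost: 1.47·2.232 + 3.32·1 = 6.6010.

$6.60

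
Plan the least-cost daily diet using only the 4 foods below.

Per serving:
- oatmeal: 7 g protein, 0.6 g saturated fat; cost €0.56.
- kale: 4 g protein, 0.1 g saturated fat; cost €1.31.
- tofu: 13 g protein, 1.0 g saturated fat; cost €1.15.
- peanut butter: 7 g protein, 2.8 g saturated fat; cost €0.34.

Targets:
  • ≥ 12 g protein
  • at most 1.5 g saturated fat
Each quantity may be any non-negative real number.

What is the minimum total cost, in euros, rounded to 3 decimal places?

€0.913

Let x1 = servings of oatmeal, x2 = servings of kale, x3 = servings of tofu, x4 = servings of peanut butter.
Minimise 0.56x1 + 1.31x2 + 1.15x3 + 0.34x4 subject to:
  7x1 + 4x2 + 13x3 + 7x4 ≥ 12   (protein)
  0.6x1 + 0.1x2 + 1x3 + 2.8x4 ≤ 1.5   (saturated fat)
  x1, x2, x3, x4 ≥ 0.
At the optimum only oatmeal, peanut butter are positive (kale, tofu = 0). There the protein and saturated fat constraints are tight.
Optimal quantities: oatmeal = 1.5 servings, peanut butter = 0.2143 servings.
Hence cost = 0.56·1.5 + 0.34·0.2143 = €0.91286.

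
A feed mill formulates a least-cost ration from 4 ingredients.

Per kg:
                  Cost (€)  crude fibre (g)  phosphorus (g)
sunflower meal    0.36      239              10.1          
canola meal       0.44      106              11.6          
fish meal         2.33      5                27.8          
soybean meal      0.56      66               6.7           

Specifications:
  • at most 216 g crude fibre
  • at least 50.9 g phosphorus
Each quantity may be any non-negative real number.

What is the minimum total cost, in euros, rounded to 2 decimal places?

Set it up as a linear program. Let x1 = kg of sunflower meal, x2 = kg of canola meal, x3 = kg of fish meal, x4 = kg of soybean meal.
Minimise 0.36x1 + 0.44x2 + 2.33x3 + 0.56x4 s.t.:
  239x1 + 106x2 + 5x3 + 66x4 ≤ 216   (crude fibre)
  10.1x1 + 11.6x2 + 27.8x3 + 6.7x4 ≥ 50.9   (phosphorus)
  x1, x2, x3, x4 ≥ 0.
The cheapest feasible vertex uses only canola meal, fish meal; sunflower meal, soybean meal are not used. The crude fibre and phosphorus requirements are met with equality.
So canola meal = 1.991 kg, fish meal = 1 kg.
Hence cost = 0.44·1.991 + 2.33·1 = €3.2060.

€3.21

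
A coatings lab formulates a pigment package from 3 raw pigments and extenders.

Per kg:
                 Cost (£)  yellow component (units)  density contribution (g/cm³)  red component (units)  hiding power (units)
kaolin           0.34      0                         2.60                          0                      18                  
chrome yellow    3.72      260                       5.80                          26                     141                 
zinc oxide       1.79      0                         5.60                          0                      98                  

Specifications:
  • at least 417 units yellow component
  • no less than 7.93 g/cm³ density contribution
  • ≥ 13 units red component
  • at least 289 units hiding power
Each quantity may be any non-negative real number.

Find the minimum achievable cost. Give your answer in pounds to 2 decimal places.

£7.11

Let x1 = kg of kaolin, x2 = kg of chrome yellow, x3 = kg of zinc oxide.
Minimize 0.34x1 + 3.72x2 + 1.79x3 s.t.:
  260x2 ≥ 417   (yellow component)
  2.6x1 + 5.8x2 + 5.6x3 ≥ 7.93   (density contribution)
  26x2 ≥ 13   (red component)
  18x1 + 141x2 + 98x3 ≥ 289   (hiding power)
  x1, x2, x3 ≥ 0.
At the optimum only chrome yellow, zinc oxide are positive (kaolin = 0). There the yellow component and hiding power constraints are tight.
Solving gives x2 = 1.604, x3 = 0.6414.
Hence cost = 3.72·1.604 + 1.79·0.6414 = £7.11499.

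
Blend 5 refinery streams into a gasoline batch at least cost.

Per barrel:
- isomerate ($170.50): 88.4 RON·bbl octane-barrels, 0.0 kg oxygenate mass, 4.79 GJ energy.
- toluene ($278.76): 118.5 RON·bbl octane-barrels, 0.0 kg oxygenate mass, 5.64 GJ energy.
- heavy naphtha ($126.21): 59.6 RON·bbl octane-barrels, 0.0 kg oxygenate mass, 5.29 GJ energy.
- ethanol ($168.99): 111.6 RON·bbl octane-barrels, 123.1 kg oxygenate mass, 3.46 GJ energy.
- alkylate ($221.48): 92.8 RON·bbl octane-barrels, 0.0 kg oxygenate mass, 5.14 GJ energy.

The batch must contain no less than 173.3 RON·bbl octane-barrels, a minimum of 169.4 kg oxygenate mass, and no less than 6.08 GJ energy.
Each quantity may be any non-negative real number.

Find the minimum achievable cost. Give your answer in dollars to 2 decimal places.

$269.81

This is a linear program. Let x1 = barrels of isomerate, x2 = barrels of toluene, x3 = barrels of heavy naphtha, x4 = barrels of ethanol, x5 = barrels of alkylate.
min 170.5x1 + 278.76x2 + 126.21x3 + 168.99x4 + 221.48x5 with:
  88.4x1 + 118.5x2 + 59.6x3 + 111.6x4 + 92.8x5 ≥ 173.3   (octane-barrels)
  123.1x4 ≥ 169.4   (oxygenate mass)
  4.79x1 + 5.64x2 + 5.29x3 + 3.46x4 + 5.14x5 ≥ 6.08   (energy)
  x1, x2, x3, x4, x5 ≥ 0.
At the optimum only heavy naphtha, ethanol are positive (isomerate, toluene, alkylate = 0). The octane-barrels and energy requirements are met with equality.
That vertex is x3 = 0.20542, x4 = 1.4432.
Cost = 126.21·0.20542 + 168.99·1.4432 = 269.8124.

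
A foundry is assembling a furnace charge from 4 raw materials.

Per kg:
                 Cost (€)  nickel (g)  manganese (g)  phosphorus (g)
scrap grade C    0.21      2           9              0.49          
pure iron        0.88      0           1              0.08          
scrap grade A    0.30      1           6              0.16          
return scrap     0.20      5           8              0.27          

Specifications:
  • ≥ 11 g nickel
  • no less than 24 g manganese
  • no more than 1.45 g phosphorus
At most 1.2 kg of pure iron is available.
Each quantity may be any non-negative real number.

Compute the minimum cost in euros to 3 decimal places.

€0.583

This is a linear program. Let x1 = kg of scrap grade C, x2 = kg of pure iron, x3 = kg of scrap grade A, x4 = kg of return scrap.
min 0.21x1 + 0.88x2 + 0.3x3 + 0.2x4 subject to:
  2x1 + 1x3 + 5x4 ≥ 11   (nickel)
  9x1 + 1x2 + 6x3 + 8x4 ≥ 24   (manganese)
  0.49x1 + 0.08x2 + 0.16x3 + 0.27x4 ≤ 1.45   (phosphorus)
  x2 ≤ 1.2
  x1, x2, x3, x4 ≥ 0.
The optimal basis is {scrap grade C, return scrap}; pure iron, scrap grade A drop out. There the nickel and manganese constraints are tight.
That vertex is x1 = 1.103, x4 = 1.759.
Total cost: 0.21·1.103 + 0.2·1.759 = 0.58343.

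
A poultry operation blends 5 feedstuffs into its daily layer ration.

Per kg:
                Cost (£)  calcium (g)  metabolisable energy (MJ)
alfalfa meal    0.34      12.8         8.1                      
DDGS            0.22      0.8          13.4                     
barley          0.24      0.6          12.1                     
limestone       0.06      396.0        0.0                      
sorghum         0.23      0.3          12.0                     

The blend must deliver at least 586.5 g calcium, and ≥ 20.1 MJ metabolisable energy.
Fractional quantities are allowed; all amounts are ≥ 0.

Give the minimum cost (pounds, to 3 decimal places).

£0.419

Treat it as an LP. Let x1 = kg of alfalfa meal, x2 = kg of DDGS, x3 = kg of barley, x4 = kg of limestone, x5 = kg of sorghum.
Minimize 0.34x1 + 0.22x2 + 0.24x3 + 0.06x4 + 0.23x5 subject to:
  12.8x1 + 0.8x2 + 0.6x3 + 396x4 + 0.3x5 ≥ 586.5   (calcium)
  8.1x1 + 13.4x2 + 12.1x3 + 12x5 ≥ 20.1   (metabolisable energy)
  x1, x2, x3, x4, x5 ≥ 0.
The optimal basis is {DDGS, limestone}; alfalfa meal, barley, sorghum drop out. The calcium and metabolisable energy requirements are met with equality.
Optimal quantities: DDGS = 1.5 kg, limestone = 1.478 kg.
Cost = 0.22·1.5 + 0.06·1.478 = 0.41868.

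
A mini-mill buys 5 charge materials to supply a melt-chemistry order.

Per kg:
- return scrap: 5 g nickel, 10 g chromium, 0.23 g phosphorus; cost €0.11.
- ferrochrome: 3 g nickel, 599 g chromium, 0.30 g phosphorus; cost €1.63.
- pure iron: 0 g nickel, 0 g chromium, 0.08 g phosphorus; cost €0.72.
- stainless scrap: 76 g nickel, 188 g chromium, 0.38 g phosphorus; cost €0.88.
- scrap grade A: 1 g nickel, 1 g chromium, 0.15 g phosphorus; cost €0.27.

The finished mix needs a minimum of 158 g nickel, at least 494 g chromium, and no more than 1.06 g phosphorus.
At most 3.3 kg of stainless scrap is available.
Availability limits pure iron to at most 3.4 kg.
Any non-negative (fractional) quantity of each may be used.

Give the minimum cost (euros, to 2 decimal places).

Let x1 = kg of return scrap, x2 = kg of ferrochrome, x3 = kg of pure iron, x4 = kg of stainless scrap, x5 = kg of scrap grade A.
Minimize 0.11x1 + 1.63x2 + 0.72x3 + 0.88x4 + 0.27x5 subject to:
  5x1 + 3x2 + 76x4 + 1x5 ≥ 158   (nickel)
  10x1 + 599x2 + 188x4 + 1x5 ≥ 494   (chromium)
  0.23x1 + 0.3x2 + 0.08x3 + 0.38x4 + 0.15x5 ≤ 1.06   (phosphorus)
  x4 ≤ 3.3
  x3 ≤ 3.4
  x1, x2, x3, x4, x5 ≥ 0.
The cheapest feasible vertex uses only ferrochrome, stainless scrap; return scrap, pure iron, scrap grade A are not used. There the nickel and chromium constraints are tight.
So ferrochrome = 0.1744 kg, stainless scrap = 2.072 kg.
Cost = 1.63·0.1744 + 0.88·2.072 = 2.1076.

€2.11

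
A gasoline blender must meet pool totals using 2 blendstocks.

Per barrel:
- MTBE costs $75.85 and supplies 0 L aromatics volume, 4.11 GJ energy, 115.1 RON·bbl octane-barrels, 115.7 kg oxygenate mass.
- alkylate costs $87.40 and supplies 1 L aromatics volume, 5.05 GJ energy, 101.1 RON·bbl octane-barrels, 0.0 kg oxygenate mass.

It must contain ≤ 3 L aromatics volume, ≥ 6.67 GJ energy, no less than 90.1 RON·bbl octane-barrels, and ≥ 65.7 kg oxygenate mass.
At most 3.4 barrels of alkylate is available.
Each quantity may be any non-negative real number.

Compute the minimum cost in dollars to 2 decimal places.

$118.12

Set it up as a linear program. Let x1 = barrels of MTBE, x2 = barrels of alkylate.
min 75.85x1 + 87.4x2 s.t.:
  1x2 ≤ 3   (aromatics volume)
  4.11x1 + 5.05x2 ≥ 6.67   (energy)
  115.1x1 + 101.1x2 ≥ 90.1   (octane-barrels)
  115.7x1 ≥ 65.7   (oxygenate mass)
  x2 ≤ 3.4
  x1, x2 ≥ 0.
Both inputs are positive at the optimum. There the energy and oxygenate mass constraints are tight.
So MTBE = 0.56785 barrels, alkylate = 0.85864 barrels.
Total cost: 75.85·0.56785 + 87.4·0.85864 = 118.1166.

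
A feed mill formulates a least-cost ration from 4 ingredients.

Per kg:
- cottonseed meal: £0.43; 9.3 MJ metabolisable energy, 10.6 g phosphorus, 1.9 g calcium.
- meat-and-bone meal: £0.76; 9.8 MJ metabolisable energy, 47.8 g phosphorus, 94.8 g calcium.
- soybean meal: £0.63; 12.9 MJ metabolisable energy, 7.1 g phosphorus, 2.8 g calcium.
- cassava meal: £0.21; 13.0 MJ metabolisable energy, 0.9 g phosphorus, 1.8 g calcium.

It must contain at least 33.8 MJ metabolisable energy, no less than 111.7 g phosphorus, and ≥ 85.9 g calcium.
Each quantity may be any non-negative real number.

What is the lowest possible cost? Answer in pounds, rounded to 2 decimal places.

Treat it as an LP. Let x1 = kg of cottonseed meal, x2 = kg of meat-and-bone meal, x3 = kg of soybean meal, x4 = kg of cassava meal.
Minimise 0.43x1 + 0.76x2 + 0.63x3 + 0.21x4 with:
  9.3x1 + 9.8x2 + 12.9x3 + 13x4 ≥ 33.8   (metabolisable energy)
  10.6x1 + 47.8x2 + 7.1x3 + 0.9x4 ≥ 111.7   (phosphorus)
  1.9x1 + 94.8x2 + 2.8x3 + 1.8x4 ≥ 85.9   (calcium)
  x1, x2, x3, x4 ≥ 0.
At the optimum only meat-and-bone meal, cassava meal are positive (cottonseed meal, soybean meal = 0). The metabolisable energy and phosphorus requirements are met with equality.
So meat-and-bone meal = 2.321 kg, cassava meal = 0.8505 kg.
Objective = 0.76·2.321 + 0.21·0.8505 = 1.9426.

£1.94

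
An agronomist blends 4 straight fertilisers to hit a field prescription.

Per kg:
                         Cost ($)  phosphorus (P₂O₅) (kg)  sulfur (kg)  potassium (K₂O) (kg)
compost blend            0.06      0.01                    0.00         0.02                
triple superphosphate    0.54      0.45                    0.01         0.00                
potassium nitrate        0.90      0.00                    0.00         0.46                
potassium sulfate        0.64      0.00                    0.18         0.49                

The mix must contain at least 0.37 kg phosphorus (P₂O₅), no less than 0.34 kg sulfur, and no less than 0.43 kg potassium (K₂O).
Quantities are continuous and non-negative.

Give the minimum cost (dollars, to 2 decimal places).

This is a linear program. Let x1 = kg of compost blend, x2 = kg of triple superphosphate, x3 = kg of potassium nitrate, x4 = kg of potassium sulfate.
Minimise 0.06x1 + 0.54x2 + 0.9x3 + 0.64x4 subject to:
  0.01x1 + 0.45x2 ≥ 0.37   (phosphorus (P₂O₅))
  0.01x2 + 0.18x4 ≥ 0.34   (sulfur)
  0.02x1 + 0.46x3 + 0.49x4 ≥ 0.43   (potassium (K₂O))
  x1, x2, x3, x4 ≥ 0.
The minimum-cost mix takes nothing from compost blend, potassium nitrate — only triple superphosphate, potassium sulfate. The phosphorus (P₂O₅) and sulfur requirements are met with equality.
Optimal quantities: triple superphosphate = 0.8222 kg, potassium sulfate = 1.843 kg.
Hence cost = 0.54·0.8222 + 0.64·1.843 = $1.6235.

$1.62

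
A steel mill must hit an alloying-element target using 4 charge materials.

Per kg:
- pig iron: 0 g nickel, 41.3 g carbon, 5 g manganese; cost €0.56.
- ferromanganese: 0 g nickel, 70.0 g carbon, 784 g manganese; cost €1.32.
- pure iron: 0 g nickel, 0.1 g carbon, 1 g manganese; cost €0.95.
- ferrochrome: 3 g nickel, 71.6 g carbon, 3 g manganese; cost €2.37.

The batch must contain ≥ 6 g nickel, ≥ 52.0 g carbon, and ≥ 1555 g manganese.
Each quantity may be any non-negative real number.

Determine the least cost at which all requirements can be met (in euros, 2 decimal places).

€7.35

Let x1 = kg of pig iron, x2 = kg of ferromanganese, x3 = kg of pure iron, x4 = kg of ferrochrome.
Minimize 0.56x1 + 1.32x2 + 0.95x3 + 2.37x4 with:
  3x4 ≥ 6   (nickel)
  41.3x1 + 70x2 + 0.1x3 + 71.6x4 ≥ 52   (carbon)
  5x1 + 784x2 + 1x3 + 3x4 ≥ 1555   (manganese)
  x1, x2, x3, x4 ≥ 0.
The minimum-cost mix takes nothing from pig iron, pure iron — only ferromanganese, ferrochrome. The nickel and manganese requirements are met with equality.
So ferromanganese = 1.976 kg, ferrochrome = 2 kg.
Cost = 1.32·1.976 + 2.37·2 = 7.3483.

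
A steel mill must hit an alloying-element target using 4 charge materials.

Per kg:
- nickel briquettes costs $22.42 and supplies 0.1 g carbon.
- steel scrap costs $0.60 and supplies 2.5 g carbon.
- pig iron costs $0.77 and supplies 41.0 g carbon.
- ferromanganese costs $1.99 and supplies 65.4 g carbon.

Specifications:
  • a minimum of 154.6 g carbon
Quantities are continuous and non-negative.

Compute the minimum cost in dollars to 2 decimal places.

$2.90

Let x1 = kg of nickel briquettes, x2 = kg of steel scrap, x3 = kg of pig iron, x4 = kg of ferromanganese.
Minimise 22.42x1 + 0.6x2 + 0.77x3 + 1.99x4 with:
  0.1x1 + 2.5x2 + 41x3 + 65.4x4 ≥ 154.6   (carbon)
  x1, x2, x3, x4 ≥ 0.
The optimal basis is {pig iron}; nickel briquettes, steel scrap, ferromanganese drop out. The carbon requirement is met with equality.
Solving gives x3 = 3.771.
Cost = 0.77·3.771 = 2.9037.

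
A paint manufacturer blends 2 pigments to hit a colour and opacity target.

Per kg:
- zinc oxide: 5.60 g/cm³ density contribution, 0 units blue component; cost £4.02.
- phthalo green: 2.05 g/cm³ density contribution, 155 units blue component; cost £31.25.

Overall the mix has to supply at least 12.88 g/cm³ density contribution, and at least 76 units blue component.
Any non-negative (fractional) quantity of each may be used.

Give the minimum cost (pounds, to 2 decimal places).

£23.85

Let x1 = kg of zinc oxide, x2 = kg of phthalo green.
Minimize 4.02x1 + 31.25x2 with:
  5.6x1 + 2.05x2 ≥ 12.88   (density contribution)
  155x2 ≥ 76   (blue component)
  x1, x2 ≥ 0.
Both inputs are positive at the optimum. The density contribution and blue component requirements are met with equality.
So zinc oxide = 2.121 kg, phthalo green = 0.4903 kg.
Hence cost = 4.02·2.121 + 31.25·0.4903 = £23.8483.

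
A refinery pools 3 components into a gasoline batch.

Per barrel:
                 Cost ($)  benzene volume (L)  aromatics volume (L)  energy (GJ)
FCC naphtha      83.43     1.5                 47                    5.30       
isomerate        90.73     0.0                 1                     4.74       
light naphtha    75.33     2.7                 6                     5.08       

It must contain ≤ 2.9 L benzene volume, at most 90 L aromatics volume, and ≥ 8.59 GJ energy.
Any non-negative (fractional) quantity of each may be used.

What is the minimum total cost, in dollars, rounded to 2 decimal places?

This is a linear program. Let x1 = barrels of FCC naphtha, x2 = barrels of isomerate, x3 = barrels of light naphtha.
min 83.43x1 + 90.73x2 + 75.33x3 subject to:
  1.5x1 + 2.7x3 ≤ 2.9   (benzene volume)
  47x1 + 1x2 + 6x3 ≤ 90   (aromatics volume)
  5.3x1 + 4.74x2 + 5.08x3 ≥ 8.59   (energy)
  x1, x2, x3 ≥ 0.
The optimal basis is {FCC naphtha, light naphtha}; isomerate drops out. The benzene volume and energy requirements are met with equality.
Optimal quantities: FCC naphtha = 1.2647 barrels, light naphtha = 0.37145 barrels.
Hence cost = 83.43·1.2647 + 75.33·0.37145 = $133.4952.

$133.50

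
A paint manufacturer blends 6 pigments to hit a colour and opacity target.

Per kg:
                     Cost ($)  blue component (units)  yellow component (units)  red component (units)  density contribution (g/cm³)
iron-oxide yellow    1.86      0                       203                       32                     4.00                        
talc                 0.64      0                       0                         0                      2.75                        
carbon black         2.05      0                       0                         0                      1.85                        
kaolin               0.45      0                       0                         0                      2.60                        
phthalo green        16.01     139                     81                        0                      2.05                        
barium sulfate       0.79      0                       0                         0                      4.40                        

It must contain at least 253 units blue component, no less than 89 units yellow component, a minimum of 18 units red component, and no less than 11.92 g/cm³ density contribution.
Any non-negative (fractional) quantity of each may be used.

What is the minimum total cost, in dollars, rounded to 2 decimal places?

$31.21

Set it up as a linear program. Let x1 = kg of iron-oxide yellow, x2 = kg of talc, x3 = kg of carbon black, x4 = kg of kaolin, x5 = kg of phthalo green, x6 = kg of barium sulfate.
Minimise 1.86x1 + 0.64x2 + 2.05x3 + 0.45x4 + 16.01x5 + 0.79x6 subject to:
  139x5 ≥ 253   (blue component)
  203x1 + 81x5 ≥ 89   (yellow component)
  32x1 ≥ 18   (red component)
  4x1 + 2.75x2 + 1.85x3 + 2.6x4 + 2.05x5 + 4.4x6 ≥ 11.92   (density contribution)
  x1, x2, x3, x4, x5, x6 ≥ 0.
The optimal basis is {iron-oxide yellow, kaolin, phthalo green}; talc, carbon black, barium sulfate drop out. The blue component, red component, density contribution requirements are met with equality.
So iron-oxide yellow = 0.5625 kg, kaolin = 2.284 kg, phthalo green = 1.82 kg.
Total cost: 1.86·0.5625 + 0.45·2.284 + 16.01·1.82 = 31.2123.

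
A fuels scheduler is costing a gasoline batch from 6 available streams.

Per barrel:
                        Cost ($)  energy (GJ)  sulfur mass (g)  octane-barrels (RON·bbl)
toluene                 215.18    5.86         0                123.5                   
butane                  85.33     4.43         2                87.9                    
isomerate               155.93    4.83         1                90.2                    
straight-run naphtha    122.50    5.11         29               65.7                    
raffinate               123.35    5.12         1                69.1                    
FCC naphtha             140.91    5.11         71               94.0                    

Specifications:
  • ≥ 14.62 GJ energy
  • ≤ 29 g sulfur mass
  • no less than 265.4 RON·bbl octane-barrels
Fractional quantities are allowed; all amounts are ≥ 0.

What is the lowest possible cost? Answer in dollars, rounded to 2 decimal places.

$281.61

Treat it as an LP. Let x1 = barrels of toluene, x2 = barrels of butane, x3 = barrels of isomerate, x4 = barrels of straight-run naphtha, x5 = barrels of raffinate, x6 = barrels of FCC naphtha.
Minimise 215.18x1 + 85.33x2 + 155.93x3 + 122.5x4 + 123.35x5 + 140.91x6 subject to:
  5.86x1 + 4.43x2 + 4.83x3 + 5.11x4 + 5.12x5 + 5.11x6 ≥ 14.62   (energy)
  2x2 + 1x3 + 29x4 + 1x5 + 71x6 ≤ 29   (sulfur mass)
  123.5x1 + 87.9x2 + 90.2x3 + 65.7x4 + 69.1x5 + 94x6 ≥ 265.4   (octane-barrels)
  x1, x2, x3, x4, x5, x6 ≥ 0.
The minimum-cost mix takes nothing from toluene, isomerate, straight-run naphtha, raffinate, FCC naphtha — only butane. Binding constraint: energy.
Optimal quantities: butane = 3.3002 barrels.
Total cost: 85.33·3.3002 = 281.6061.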